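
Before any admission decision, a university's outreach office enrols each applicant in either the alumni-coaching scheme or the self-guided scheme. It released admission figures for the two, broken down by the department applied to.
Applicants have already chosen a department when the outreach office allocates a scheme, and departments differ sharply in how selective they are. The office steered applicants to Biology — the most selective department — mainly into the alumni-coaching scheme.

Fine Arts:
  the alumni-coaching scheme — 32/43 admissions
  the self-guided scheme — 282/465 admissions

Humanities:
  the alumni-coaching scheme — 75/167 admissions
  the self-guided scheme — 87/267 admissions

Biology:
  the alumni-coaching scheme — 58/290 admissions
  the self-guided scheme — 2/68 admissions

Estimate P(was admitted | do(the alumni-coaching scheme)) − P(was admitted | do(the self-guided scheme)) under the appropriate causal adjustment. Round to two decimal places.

the alumni-coaching scheme is higher inside every department stratum but the self-guided scheme is higher in aggregate. Whether to stratify depends on how department relates to the outreach scheme.
Department is set before the outreach scheme has any effect — it is not caused by the outreach scheme — and it independently drives the outcome. That makes it a confounder, so the causal comparison is within department levels.
Adjusting over the population distribution of department: 0.391·(0.744−0.606) + 0.334·(0.449−0.326) + 0.275·(0.200−0.029) = +0.142.

+0.14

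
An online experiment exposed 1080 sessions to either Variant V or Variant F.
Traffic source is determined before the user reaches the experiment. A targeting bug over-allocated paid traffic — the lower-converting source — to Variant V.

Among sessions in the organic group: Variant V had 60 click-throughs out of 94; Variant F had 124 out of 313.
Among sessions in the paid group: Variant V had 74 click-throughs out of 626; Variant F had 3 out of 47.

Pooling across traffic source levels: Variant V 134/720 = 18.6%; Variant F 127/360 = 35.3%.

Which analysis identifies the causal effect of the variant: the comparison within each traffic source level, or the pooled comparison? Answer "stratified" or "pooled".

stratified

Nothing the variant does changes traffic source; the imbalance is an allocation artefact. With traffic source also predicting the outcome, the pooled figure is confounded, and the within-stratum comparison is the causal one.
Within each level — organic: 63.8% vs 39.6%; paid: 11.8% vs 6.4% — Variant V is higher every time.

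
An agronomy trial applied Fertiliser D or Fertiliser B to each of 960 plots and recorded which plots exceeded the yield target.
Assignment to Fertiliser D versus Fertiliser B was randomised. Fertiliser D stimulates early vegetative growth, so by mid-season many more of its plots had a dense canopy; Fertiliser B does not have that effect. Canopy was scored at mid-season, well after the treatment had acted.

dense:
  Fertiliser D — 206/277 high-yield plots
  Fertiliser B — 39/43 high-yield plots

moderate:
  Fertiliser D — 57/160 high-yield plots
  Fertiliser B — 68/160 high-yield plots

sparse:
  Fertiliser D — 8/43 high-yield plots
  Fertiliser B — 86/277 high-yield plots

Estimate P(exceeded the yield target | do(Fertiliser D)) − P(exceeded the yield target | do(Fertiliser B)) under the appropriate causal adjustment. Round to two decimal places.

The mid-season canopy-specific comparison favours Fertiliser B throughout, but the pooled figures favour Fertiliser D. The question is whether to condition on mid-season canopy.
Mid-season canopy is downstream of the fertiliser. One should not condition on a consequence of treatment, so the overall rates are the right comparison.
The causal difference is the pooled difference: 0.565 − 0.402 = +0.163.

+0.16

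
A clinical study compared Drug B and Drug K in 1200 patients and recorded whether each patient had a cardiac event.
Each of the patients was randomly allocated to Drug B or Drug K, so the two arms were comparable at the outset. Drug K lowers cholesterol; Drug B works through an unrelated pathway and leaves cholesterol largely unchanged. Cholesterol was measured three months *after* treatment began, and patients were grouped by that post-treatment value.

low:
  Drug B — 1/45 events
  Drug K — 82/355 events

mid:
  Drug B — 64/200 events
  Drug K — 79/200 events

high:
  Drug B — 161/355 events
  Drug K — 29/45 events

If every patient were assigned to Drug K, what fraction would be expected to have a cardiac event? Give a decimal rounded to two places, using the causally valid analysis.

Drug B is lower inside every cholesterol stratum but Drug K is lower in aggregate. Whether to stratify depends on how cholesterol relates to the drug.
The distribution of cholesterol is itself part of what the drug does — it is an intermediate outcome. Holding it fixed would remove that part of the effect; the total effect is the pooled difference.
So P(outcome | do(Drug K)) is just the pooled rate for Drug K: 190/600 = 0.317.

0.32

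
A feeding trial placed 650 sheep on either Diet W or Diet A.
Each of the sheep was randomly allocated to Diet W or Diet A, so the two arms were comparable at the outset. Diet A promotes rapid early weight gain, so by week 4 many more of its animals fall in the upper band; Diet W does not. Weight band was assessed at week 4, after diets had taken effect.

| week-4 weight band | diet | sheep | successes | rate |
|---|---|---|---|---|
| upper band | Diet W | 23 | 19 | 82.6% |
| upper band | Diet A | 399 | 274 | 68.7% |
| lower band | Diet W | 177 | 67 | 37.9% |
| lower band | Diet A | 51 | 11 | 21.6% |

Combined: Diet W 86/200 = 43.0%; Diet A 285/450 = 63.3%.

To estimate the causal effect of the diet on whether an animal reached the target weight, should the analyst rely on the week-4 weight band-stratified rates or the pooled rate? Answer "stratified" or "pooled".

pooled

The distribution of week-4 weight band is itself part of what the diet does — it is an intermediate outcome. Holding it fixed would remove that part of the effect; the total effect is the pooled difference.
Pooled: Diet W 43.0% vs Diet A 63.3%; Diet A is higher overall.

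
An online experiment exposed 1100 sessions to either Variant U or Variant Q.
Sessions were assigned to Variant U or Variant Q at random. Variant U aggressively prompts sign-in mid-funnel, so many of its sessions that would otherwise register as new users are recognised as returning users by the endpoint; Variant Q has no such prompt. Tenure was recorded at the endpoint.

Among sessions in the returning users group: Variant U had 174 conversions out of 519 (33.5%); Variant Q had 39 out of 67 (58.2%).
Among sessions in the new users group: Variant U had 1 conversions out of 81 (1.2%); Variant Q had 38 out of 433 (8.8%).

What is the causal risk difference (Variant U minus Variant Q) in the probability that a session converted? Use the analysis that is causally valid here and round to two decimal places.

+0.14

The stratified and pooled comparisons disagree (Variant Q wins within each user tenure; Variant U wins overall), so the answer turns on the causal role of user tenure.
Because the variant influences user tenure, user tenure is a post-treatment mediator, not a confounder. Stratifying on it would bias the estimate; the causal effect is the crude pooled difference.
The causal difference is the pooled difference: 0.292 − 0.154 = +0.138.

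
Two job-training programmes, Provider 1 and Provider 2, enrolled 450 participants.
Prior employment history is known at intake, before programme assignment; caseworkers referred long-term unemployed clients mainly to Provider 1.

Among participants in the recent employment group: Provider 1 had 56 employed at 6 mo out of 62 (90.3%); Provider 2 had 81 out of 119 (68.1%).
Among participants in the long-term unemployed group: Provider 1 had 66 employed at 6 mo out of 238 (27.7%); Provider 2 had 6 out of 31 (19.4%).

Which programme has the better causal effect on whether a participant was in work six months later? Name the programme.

Provider 1

The prior employment history-specific comparison favours Provider 1 throughout, but the pooled figures favour Provider 2. The question is whether to condition on prior employment history.
Nothing the programme does changes prior employment history; the imbalance is an allocation artefact. With prior employment history also predicting the outcome, the pooled figure is confounded, and the within-stratum comparison is the causal one.
Within each level — recent employment: 90.3% vs 68.1%; long-term unemployed: 27.7% vs 19.4% — Provider 1 is higher every time.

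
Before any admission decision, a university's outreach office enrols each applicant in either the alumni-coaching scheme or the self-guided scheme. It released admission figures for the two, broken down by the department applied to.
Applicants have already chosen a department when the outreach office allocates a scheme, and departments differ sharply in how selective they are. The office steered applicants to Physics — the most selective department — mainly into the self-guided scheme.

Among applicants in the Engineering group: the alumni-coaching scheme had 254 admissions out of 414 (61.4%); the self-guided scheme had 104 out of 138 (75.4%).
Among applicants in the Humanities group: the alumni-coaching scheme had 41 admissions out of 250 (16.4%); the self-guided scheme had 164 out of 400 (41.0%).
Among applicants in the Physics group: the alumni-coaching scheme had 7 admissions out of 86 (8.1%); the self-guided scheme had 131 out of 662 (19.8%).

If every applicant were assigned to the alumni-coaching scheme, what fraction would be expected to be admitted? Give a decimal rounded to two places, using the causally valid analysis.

0.26

Department satisfies the back-door criterion: it is not a descendant of the outreach scheme, and it blocks the spurious path from outreach scheme to outcome. Adjusting for it (i.e., using the within-department rates) gives the causal effect.
Standardising the alumni-coaching scheme to the population department mix: 0.283·254/414 + 0.333·41/250 + 0.384·7/86 = 0.260.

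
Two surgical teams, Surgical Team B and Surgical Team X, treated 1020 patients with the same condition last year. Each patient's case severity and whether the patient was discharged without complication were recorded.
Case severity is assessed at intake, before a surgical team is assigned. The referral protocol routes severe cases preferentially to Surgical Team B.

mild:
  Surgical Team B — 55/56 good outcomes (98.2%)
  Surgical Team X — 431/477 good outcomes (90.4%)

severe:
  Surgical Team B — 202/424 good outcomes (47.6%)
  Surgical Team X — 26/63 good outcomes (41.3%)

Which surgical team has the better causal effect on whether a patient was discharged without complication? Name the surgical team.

Surgical Team B

Within every case severity level Surgical Team B has the higher rate, yet pooled Surgical Team X does — Simpson's reversal.
Here case severity is a common cause — it drives both which surgical team a case falls under and the outcome. The crude comparison mixes populations; the stratum-specific rates are the causally relevant ones.
Within each level — mild: 98.2% vs 90.4%; severe: 47.6% vs 41.3% — Surgical Team B is higher every time.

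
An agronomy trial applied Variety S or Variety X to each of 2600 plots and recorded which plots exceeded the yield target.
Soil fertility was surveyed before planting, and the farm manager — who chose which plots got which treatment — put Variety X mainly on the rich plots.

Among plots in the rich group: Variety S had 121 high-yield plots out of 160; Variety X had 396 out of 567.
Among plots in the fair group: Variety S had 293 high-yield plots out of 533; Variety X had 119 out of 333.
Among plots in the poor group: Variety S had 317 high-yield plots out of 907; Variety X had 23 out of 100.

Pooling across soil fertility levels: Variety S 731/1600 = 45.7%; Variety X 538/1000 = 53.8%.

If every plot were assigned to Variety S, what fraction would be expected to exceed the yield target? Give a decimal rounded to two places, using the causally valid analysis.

0.53

Here soil fertility is a common cause — it drives both which variety a case falls under and the outcome. The crude comparison mixes populations; the stratum-specific rates are the causally relevant ones.
Standardising Variety S to the population soil fertility mix: 0.280·121/160 + 0.333·293/533 + 0.387·317/907 = 0.530.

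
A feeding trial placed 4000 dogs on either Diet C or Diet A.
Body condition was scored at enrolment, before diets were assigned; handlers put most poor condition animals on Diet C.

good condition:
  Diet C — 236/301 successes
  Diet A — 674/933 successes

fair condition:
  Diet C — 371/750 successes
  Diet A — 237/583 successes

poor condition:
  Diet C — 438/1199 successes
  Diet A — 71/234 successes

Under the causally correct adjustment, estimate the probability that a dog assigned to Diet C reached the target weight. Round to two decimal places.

0.54

Starting body condition is set before the diet has any effect — it is not caused by the diet — and it independently drives the outcome. That makes it a confounder, so the causal comparison is within starting body condition levels.
Standardising Diet C to the population starting body condition mix: 0.308·236/301 + 0.333·371/750 + 0.358·438/1199 = 0.538.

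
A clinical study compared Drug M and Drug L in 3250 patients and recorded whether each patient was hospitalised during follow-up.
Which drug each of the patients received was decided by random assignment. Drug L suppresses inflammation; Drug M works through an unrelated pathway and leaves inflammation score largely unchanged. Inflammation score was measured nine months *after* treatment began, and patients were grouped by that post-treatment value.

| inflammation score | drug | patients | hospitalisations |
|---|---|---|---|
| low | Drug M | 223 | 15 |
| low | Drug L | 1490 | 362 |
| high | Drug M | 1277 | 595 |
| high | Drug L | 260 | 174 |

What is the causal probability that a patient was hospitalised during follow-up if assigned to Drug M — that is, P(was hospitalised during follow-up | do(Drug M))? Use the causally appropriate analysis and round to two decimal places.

Inflammation score is recorded after the drug and is itself shifted by it — it sits on the causal path from drug to outcome. Conditioning on a mediator would strip out part of the effect we want; the pooled comparison gives the total causal effect.
So P(outcome | do(Drug M)) is just the pooled rate for Drug M: 610/1500 = 0.407.

0.41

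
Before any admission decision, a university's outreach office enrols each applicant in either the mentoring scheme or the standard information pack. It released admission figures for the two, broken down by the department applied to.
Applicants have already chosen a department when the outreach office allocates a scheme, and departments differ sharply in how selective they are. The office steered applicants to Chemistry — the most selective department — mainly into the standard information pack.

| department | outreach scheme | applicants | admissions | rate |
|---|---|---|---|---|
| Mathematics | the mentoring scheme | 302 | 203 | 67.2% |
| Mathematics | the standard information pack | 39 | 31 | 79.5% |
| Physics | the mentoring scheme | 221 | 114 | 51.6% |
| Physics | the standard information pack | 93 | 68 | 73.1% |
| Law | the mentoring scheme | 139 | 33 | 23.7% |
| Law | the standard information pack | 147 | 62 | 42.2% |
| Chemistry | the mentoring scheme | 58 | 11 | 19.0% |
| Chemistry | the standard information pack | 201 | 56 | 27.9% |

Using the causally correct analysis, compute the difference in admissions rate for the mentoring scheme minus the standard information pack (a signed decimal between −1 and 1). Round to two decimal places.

Department is set before the outreach scheme has any effect — it is not caused by the outreach scheme — and it independently drives the outcome. That makes it a confounder, so the causal comparison is within department levels.
Adjusting over the population distribution of department: 0.284·(0.672−0.795) + 0.262·(0.516−0.731) + 0.238·(0.237−0.422) + 0.216·(0.190−0.279) = -0.154.

-0.15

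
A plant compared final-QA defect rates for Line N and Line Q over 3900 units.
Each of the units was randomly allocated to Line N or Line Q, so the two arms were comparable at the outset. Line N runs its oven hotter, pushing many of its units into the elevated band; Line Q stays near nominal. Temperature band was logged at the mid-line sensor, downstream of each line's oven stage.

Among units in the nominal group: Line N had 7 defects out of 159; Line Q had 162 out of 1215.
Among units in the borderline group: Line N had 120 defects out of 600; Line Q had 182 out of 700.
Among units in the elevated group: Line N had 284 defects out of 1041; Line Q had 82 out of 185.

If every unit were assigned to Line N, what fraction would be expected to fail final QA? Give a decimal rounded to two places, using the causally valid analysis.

The distribution of in-process temperature band is itself part of what the line does — it is an intermediate outcome. Holding it fixed would remove that part of the effect; the total effect is the pooled difference.
So P(outcome | do(Line N)) is just the pooled rate for Line N: 411/1800 = 0.228.

0.23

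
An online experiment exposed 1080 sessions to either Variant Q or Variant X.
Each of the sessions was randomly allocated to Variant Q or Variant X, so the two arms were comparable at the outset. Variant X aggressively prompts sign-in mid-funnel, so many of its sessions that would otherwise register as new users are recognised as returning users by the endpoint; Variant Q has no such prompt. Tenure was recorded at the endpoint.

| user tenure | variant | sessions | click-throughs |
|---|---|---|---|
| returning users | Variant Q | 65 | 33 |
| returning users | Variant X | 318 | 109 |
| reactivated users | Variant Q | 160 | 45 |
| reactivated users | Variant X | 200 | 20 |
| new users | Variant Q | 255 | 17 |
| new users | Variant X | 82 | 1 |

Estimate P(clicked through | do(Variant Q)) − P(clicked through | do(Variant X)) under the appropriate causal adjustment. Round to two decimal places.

User tenure is recorded after the variant and is itself shifted by it — it sits on the causal path from variant to outcome. Conditioning on a mediator would strip out part of the effect we want; the pooled comparison gives the total causal effect.
The causal difference is the pooled difference: 0.198 − 0.217 = -0.019.

-0.02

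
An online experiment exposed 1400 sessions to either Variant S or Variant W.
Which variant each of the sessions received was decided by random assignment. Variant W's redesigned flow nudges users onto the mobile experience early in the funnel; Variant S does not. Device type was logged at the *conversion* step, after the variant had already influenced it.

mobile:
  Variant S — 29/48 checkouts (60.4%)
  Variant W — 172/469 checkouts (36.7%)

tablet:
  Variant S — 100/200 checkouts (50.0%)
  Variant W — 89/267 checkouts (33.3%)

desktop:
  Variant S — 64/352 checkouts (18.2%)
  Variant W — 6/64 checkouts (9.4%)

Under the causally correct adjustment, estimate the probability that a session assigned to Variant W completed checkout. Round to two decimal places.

0.33

Stratifying would compare variants among sessions the variants themselves sorted into device type groups — a form of selection on an intermediate. The unconditioned pooled rates give the total causal effect.
So P(outcome | do(Variant W)) is just the pooled rate for Variant W: 267/800 = 0.334.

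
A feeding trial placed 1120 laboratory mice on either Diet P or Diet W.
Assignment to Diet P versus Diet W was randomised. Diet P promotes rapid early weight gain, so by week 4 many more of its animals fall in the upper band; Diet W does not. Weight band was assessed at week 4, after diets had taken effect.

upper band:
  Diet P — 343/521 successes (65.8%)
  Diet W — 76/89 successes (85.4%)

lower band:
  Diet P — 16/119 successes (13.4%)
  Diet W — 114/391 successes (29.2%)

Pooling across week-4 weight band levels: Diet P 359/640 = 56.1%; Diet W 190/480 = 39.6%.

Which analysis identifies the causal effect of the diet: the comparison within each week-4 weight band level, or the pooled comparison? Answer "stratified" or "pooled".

pooled

Week-4 weight band lies on the pathway diet → week-4 weight band → outcome, so adjusting for it blocks the indirect effect. For the total causal effect of diet, use the unadjusted pooled rates.
Pooled: Diet P 56.1% vs Diet W 39.6%; Diet P is higher overall.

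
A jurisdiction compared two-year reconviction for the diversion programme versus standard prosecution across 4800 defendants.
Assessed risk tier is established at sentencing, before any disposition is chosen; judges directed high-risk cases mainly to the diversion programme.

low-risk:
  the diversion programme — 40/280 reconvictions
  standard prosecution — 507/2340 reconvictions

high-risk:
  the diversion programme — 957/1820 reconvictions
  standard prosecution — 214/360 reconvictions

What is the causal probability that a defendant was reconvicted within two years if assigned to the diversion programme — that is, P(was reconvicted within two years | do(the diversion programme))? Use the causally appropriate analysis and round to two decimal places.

0.32

Assessed risk tier differs across dispositions for reasons unrelated to any effect of the disposition itself, and it separately predicts the outcome — a classic confounder. We must compare within assessed risk tier levels.
Standardising the diversion programme to the population assessed risk tier mix: 0.546·40/280 + 0.454·957/1820 = 0.317.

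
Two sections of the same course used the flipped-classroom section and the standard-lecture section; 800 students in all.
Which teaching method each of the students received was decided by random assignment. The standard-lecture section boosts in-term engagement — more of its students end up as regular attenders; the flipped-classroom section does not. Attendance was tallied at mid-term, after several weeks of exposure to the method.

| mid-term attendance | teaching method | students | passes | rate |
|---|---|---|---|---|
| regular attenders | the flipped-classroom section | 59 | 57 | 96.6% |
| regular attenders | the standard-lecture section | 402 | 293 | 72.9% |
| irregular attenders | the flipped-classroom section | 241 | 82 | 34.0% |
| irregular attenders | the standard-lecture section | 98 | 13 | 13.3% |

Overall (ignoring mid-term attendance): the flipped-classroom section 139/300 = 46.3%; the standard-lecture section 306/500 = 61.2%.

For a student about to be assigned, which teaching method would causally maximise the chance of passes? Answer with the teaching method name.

The mid-term attendance-specific comparison favours the flipped-classroom section throughout, but the pooled figures favour the standard-lecture section. The question is whether to condition on mid-term attendance.
Mid-term attendance is recorded after the teaching method and is itself shifted by it — it sits on the causal path from teaching method to outcome. Conditioning on a mediator would strip out part of the effect we want; the pooled comparison gives the total causal effect.
Pooled: the flipped-classroom section 46.3% vs the standard-lecture section 61.2%; the standard-lecture section is higher overall.

the standard-lecture section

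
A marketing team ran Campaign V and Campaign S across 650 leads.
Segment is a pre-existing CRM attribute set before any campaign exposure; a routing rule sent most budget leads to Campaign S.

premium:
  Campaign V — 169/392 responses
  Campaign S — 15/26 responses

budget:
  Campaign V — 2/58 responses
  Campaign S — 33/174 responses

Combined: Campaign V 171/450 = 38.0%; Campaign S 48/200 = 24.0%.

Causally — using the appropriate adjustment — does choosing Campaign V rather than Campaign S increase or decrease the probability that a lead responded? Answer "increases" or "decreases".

decreases

Customer segment differs across campaigns for reasons unrelated to any effect of the campaign itself, and it separately predicts the outcome — a classic confounder. We must compare within customer segment levels.
Within each level — premium: 43.1% vs 57.7%; budget: 3.4% vs 19.0% — Campaign S is higher every time.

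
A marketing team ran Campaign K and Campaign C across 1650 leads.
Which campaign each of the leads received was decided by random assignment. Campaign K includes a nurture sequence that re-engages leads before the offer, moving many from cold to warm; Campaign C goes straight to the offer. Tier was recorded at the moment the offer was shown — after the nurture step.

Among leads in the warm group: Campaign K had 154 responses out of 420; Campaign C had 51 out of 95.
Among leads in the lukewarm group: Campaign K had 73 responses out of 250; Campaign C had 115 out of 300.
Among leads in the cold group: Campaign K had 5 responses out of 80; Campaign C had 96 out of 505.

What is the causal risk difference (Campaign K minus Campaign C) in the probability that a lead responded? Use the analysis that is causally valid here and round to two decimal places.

The engagement tier-specific comparison favours Campaign C throughout, but the pooled figures favour Campaign K. The question is whether to condition on engagement tier.
Stratifying would compare campaigns among leads the campaigns themselves sorted into engagement tier groups — a form of selection on an intermediate. The unconditioned pooled rates give the total causal effect.
The causal difference is the pooled difference: 0.309 − 0.291 = +0.018.

+0.02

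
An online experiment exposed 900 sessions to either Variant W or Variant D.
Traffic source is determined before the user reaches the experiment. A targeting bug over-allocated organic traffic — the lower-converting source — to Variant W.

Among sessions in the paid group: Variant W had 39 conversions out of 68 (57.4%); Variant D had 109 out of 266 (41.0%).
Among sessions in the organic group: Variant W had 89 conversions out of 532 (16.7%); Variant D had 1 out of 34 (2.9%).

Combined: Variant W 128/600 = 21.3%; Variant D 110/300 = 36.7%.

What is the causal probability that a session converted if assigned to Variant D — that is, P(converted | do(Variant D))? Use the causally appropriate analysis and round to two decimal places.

0.17

The traffic source-specific comparison favours Variant W throughout, but the pooled figures favour Variant D. The question is whether to condition on traffic source.
Traffic source is set before the variant has any effect — it is not caused by the variant — and it independently drives the outcome. That makes it a confounder, so the causal comparison is within traffic source levels.
Standardising Variant D to the population traffic source mix: 0.371·109/266 + 0.629·1/34 = 0.171.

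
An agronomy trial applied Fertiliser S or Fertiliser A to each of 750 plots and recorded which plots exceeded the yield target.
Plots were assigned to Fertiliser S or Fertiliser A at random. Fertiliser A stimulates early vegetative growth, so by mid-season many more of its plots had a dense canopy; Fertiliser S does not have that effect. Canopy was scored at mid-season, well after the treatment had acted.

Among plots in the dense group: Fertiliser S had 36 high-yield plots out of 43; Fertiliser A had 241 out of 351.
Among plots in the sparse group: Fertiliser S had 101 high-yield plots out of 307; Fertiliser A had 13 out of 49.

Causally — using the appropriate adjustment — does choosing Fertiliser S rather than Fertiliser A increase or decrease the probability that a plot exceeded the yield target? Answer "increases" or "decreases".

Within every mid-season canopy level Fertiliser S has the higher rate, yet pooled Fertiliser A does — Simpson's reversal.
Mid-season canopy is downstream of the fertiliser. One should not condition on a consequence of treatment, so the overall rates are the right comparison.
Pooled: Fertiliser S 39.1% vs Fertiliser A 63.5%; Fertiliser A is higher overall.

decreases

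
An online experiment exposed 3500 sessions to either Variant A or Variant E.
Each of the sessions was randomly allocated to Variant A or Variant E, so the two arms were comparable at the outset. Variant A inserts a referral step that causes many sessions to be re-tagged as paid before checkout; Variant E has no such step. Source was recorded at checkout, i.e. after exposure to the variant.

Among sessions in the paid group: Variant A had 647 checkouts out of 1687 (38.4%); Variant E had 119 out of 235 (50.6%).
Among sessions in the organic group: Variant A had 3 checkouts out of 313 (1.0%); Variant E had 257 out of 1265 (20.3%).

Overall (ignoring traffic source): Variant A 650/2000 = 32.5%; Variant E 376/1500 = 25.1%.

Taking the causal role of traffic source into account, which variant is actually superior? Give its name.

Stratifying would compare variants among sessions the variants themselves sorted into traffic source groups — a form of selection on an intermediate. The unconditioned pooled rates give the total causal effect.
Pooled: Variant A 32.5% vs Variant E 25.1%; Variant A is higher overall.

Variant A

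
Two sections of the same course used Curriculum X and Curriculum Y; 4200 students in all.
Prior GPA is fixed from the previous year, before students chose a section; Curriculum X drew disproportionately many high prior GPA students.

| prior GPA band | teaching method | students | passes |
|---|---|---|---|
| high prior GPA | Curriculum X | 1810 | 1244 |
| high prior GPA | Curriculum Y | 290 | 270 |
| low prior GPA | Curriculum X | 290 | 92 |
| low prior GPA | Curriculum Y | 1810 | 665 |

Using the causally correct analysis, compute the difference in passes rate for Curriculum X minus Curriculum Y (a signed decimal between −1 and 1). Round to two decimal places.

-0.15

Nothing the teaching method does changes prior GPA band; the imbalance is an allocation artefact. With prior GPA band also predicting the outcome, the pooled figure is confounded, and the within-stratum comparison is the causal one.
Adjusting over the population distribution of prior GPA band: 0.500·(0.687−0.931) + 0.500·(0.317−0.367) = -0.147.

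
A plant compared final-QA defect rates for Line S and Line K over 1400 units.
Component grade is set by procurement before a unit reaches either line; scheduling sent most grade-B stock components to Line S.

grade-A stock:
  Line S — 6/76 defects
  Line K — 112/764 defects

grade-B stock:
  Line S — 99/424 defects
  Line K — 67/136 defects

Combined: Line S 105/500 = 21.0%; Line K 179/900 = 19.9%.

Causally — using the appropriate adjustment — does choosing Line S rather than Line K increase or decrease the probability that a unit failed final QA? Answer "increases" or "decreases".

Line S is lower inside every component grade stratum but Line K is lower in aggregate. Whether to stratify depends on how component grade relates to the line.
The imbalance in component grade arose from how units were allocated, not from anything the line did; and component grade independently affects the outcome. The pooled gap is confounded — condition on component grade.
Within each level — grade-A stock: 7.9% vs 14.7%; grade-B stock: 23.3% vs 49.3% — Line S is lower every time.

decreases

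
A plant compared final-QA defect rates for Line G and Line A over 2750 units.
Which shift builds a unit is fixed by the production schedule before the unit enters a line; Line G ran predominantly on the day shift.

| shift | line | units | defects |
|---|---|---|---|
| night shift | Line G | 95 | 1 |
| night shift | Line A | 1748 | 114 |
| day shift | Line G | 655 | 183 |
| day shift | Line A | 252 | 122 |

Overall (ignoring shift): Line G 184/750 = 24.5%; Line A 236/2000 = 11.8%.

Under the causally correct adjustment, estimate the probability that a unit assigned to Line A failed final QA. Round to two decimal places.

The imbalance in shift arose from how units were allocated, not from anything the line did; and shift independently affects the outcome. The pooled gap is confounded — condition on shift.
Standardising Line A to the population shift mix: 0.670·114/1748 + 0.330·122/252 = 0.203.

0.20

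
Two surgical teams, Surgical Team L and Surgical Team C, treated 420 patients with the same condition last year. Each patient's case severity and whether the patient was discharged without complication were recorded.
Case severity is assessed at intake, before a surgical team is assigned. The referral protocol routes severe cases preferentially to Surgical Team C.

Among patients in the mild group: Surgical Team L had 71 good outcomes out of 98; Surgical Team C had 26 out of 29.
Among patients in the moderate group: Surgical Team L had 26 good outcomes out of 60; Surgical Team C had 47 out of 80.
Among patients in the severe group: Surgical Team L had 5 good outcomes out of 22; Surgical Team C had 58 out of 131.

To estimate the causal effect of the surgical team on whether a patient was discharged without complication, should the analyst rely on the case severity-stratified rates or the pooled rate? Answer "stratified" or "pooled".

Since case severity is a pre-existing factor (not a product of the surgical team) and it affects the outcome on its own, it is a confounder. The stratified rates, not the pooled rate, identify the causal effect.
Within each level — mild: 72.4% vs 89.7%; moderate: 43.3% vs 58.8%; severe: 22.7% vs 44.3% — Surgical Team C is higher every time.

stratified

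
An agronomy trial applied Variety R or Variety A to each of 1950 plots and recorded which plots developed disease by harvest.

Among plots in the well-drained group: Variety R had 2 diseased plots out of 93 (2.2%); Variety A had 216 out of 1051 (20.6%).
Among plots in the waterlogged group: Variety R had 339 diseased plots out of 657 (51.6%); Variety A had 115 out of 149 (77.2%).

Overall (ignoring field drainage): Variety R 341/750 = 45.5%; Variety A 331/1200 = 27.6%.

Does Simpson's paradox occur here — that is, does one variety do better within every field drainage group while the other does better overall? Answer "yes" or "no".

Within each field drainage level (well-drained 2.2% vs 20.6%; waterlogged 51.6% vs 77.2%), Variety R has the lower rate every time. Pooled: 45.5% vs 27.6% — Variety A has the lower rate overall. The two comparisons disagree.

yes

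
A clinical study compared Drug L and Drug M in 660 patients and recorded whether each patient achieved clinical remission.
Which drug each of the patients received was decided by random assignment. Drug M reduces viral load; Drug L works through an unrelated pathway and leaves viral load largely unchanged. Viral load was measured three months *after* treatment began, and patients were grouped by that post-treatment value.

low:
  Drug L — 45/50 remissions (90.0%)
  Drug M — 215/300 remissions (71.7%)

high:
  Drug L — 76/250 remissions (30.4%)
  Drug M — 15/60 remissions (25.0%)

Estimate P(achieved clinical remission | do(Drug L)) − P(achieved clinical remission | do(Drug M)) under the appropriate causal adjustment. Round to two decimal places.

Stratifying would compare drugs among patients the drugs themselves sorted into viral load groups — a form of selection on an intermediate. The unconditioned pooled rates give the total causal effect.
The causal difference is the pooled difference: 0.403 − 0.639 = -0.236.

-0.24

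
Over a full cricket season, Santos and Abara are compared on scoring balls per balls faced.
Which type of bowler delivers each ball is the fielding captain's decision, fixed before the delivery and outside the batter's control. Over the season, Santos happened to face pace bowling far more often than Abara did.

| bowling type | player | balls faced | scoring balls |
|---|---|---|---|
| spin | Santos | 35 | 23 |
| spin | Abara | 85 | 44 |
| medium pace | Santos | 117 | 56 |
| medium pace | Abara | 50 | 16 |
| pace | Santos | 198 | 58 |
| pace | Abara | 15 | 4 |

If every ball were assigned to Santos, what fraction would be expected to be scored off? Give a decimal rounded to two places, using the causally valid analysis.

0.44

Since bowling type is a pre-existing factor (not a product of the player) and it affects the outcome on its own, it is a confounder. The stratified rates, not the pooled rate, identify the causal effect.
Standardising Santos to the population bowling type mix: 0.240·23/35 + 0.334·56/117 + 0.426·58/198 = 0.442.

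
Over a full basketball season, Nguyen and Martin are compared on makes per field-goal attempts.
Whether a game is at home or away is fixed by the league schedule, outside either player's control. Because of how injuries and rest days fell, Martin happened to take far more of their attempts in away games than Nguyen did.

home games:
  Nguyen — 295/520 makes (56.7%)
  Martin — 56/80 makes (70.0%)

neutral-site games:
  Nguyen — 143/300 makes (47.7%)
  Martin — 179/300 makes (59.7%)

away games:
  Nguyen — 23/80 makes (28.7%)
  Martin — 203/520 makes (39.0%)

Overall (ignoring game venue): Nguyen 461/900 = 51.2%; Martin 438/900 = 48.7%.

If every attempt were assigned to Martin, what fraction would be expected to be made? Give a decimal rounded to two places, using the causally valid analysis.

Nothing the player does changes game venue; the imbalance is an allocation artefact. With game venue also predicting the outcome, the pooled figure is confounded, and the within-stratum comparison is the causal one.
Standardising Martin to the population game venue mix: 0.333·56/80 + 0.333·179/300 + 0.333·203/520 = 0.562.

0.56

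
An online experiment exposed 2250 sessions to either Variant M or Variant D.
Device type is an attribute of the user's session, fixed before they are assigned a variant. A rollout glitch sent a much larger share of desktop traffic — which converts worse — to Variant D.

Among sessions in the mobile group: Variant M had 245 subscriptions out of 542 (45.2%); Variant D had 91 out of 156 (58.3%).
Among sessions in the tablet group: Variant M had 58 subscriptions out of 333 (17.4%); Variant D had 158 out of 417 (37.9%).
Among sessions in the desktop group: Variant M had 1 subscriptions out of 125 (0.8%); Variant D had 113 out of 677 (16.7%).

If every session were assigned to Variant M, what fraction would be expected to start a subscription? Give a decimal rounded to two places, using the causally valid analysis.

The stratified and pooled comparisons disagree (Variant D wins within each device type; Variant M wins overall), so the answer turns on the causal role of device type.
Device type satisfies the back-door criterion: it is not a descendant of the variant, and it blocks the spurious path from variant to outcome. Adjusting for it (i.e., using the within-device type rates) gives the causal effect.
Standardising Variant M to the population device type mix: 0.310·245/542 + 0.333·58/333 + 0.356·1/125 = 0.201.

0.20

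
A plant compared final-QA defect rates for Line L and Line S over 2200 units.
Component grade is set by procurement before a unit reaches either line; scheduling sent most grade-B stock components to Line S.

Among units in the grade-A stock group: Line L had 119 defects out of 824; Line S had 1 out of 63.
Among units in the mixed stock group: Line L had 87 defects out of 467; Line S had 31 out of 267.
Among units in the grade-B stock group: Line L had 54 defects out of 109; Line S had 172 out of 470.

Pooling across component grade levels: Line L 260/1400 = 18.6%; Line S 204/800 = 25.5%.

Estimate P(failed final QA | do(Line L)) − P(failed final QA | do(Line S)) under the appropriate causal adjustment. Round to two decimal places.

Component grade is set before the line has any effect — it is not caused by the line — and it independently drives the outcome. That makes it a confounder, so the causal comparison is within component grade levels.
Adjusting over the population distribution of component grade: 0.403·(0.144−0.016) + 0.334·(0.186−0.116) + 0.263·(0.495−0.366) = +0.109.

+0.11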